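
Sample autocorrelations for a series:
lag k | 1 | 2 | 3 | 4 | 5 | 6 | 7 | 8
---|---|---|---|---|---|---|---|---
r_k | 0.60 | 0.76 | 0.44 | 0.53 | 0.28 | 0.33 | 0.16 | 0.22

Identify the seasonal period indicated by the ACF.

2

The largest autocorrelation is r_2 = 0.76; the remaining lags stay at or below 0.60.
The dominant spike at lag 2 indicates a seasonal period of 2.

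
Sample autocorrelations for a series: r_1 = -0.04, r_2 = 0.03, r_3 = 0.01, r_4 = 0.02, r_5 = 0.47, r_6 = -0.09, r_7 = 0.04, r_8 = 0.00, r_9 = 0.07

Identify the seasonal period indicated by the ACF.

5

The largest autocorrelation is r_5 = 0.47; the remaining lags stay at or below 0.07.
The dominant spike at lag 5 indicates a seasonal period of 5.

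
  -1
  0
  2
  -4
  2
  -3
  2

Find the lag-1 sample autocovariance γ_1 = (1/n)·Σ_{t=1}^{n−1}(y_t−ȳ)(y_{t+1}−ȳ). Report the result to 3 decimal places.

-4.134

Mean ȳ = (-1 + 0 + 2 − 4 + 2 − 3 + 2)/7 = -0.2857
Deviations: -0.7143, 0.2857, 2.2857, -3.7143, 2.2857, -2.7143, 2.2857
Σ_{t=1}^{6}(y_t−ȳ)(y_{t+1}−ȳ) = -28.9388
γ_1 = -28.9388 / 7 = -4.134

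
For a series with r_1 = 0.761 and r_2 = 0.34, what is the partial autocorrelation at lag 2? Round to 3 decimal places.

-0.568

φ_{22} = (r_2 − r_1²) / (1 − r_1²)
r_1² = (0.761)² = 0.579121
Numerator = 0.34 − 0.5791 = -0.2391; denominator = 1 − 0.5791 = 0.4209
φ_{22} = -0.2391 / 0.4209 = -0.568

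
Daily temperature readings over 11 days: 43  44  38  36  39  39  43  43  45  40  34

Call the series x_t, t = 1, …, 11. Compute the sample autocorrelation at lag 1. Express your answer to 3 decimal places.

Mean x̄ = (43 + 44 + 38 + 36 + 39 + 39 + 43 + 43 + 45 + 40 + 34)/11 = 40.3636
Numerator Σ_{t=1}^{10}(x_t−x̄)(x_{t+1}−x̄) = 35.3223
Denominator Σ(x_t−x̄)² = 124.5455
r_1 = 35.3223 / 124.5455 = 0.284

0.284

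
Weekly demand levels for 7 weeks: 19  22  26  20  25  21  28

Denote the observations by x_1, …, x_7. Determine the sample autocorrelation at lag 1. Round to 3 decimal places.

-0.412

Mean x̄ = (19 + 22 + 26 + 20 + 25 + 21 + 28)/7 = 23.0000
Deviations from mean: -4.0000, -1.0000, 3.0000, -3.0000, 2.0000, -2.0000, 5.0000
Σ(x_t−x̄)(x_{t+1}−x̄) = (4.0000) + (-3.0000) + (-9.0000) + (-6.0000) + (-4.0000) + (-10.0000) = -28.0000
Denominator Σ(x_t−x̄)² = 68.0000
r_1 = -28.0000 / 68.0000 = -0.412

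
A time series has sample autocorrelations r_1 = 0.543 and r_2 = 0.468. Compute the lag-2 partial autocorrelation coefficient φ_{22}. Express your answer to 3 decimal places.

φ_{22} = (r_2 − r_1²) / (1 − r_1²)
r_1² = (0.543)² = 0.294849
Numerator = 0.468 − 0.2948 = 0.1732; denominator = 1 − 0.2948 = 0.7052
φ_{22} = 0.1732 / 0.7052 = 0.246

0.246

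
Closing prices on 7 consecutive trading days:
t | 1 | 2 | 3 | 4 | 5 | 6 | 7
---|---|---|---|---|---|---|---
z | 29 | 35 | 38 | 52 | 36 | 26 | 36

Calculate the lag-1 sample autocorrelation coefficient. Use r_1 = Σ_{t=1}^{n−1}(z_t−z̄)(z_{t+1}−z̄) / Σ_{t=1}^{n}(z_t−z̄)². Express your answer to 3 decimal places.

0.090

Mean z̄ = (29 + 35 + 38 + 52 + 36 + 26 + 36)/7 = 36.0000
Deviations from mean: -7.0000, -1.0000, 2.0000, 16.0000, 0.0000, -10.0000, 0.0000
Numerator Σ_{t=1}^{6}(z_t−z̄)(z_{t+1}−z̄) = 37.0000
Denominator Σ(z_t−z̄)² = 410.0000
r_1 = 37.0000 / 410.0000 = 0.090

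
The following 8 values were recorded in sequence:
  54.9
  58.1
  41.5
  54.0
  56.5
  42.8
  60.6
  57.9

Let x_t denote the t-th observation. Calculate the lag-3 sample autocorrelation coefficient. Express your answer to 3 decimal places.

0.445

Mean x̄ = (54.9 + 58.1 + 41.5 + 54.0 + 56.5 + 42.8 + 60.6 + 57.9)/8 = 53.2875
Numerator Σ_{t=1}^{5}(x_t−x̄)(x_{t+3}−x̄) = 160.2583
Denominator Σ(x_t−x̄)² = 360.2688
r_3 = 160.2583 / 360.2688 = 0.445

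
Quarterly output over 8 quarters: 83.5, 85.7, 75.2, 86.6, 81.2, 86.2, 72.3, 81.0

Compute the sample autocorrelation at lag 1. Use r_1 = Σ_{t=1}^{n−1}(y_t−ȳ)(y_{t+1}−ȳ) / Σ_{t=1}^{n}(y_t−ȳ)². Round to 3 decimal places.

-0.472

Mean ȳ = (83.5 + 85.7 + 75.2 + 86.6 + 81.2 + 86.2 + 72.3 + 81.0)/8 = 81.4625
Deviations from mean: 2.0375, 4.2375, -6.2625, 5.1375, -0.2625, 4.7375, -9.1625, -0.4625
Σ(y_t−ȳ)(y_{t+1}−ȳ) = (8.6339) + (-26.5373) + (-32.1736) + (-1.3486) + (-1.2436) + (-43.4073) + (4.2377) = -91.8389
Denominator Σ(y_t−ȳ)² = 194.3988
r_1 = -91.8389 / 194.3988 = -0.472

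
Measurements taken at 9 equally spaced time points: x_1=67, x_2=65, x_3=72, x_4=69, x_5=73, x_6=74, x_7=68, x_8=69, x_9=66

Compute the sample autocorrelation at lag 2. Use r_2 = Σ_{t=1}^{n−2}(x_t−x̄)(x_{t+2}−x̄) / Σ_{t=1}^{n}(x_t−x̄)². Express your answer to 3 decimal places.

Mean x̄ = (67 + 65 + 72 + 69 + 73 + 74 + 68 + 69 + 66)/9 = 69.2222
Numerator Σ_{t=1}^{7}(x_t−x̄)(x_{t+2}−x̄) = 2.4568
Denominator Σ(x_t−x̄)² = 79.5556
r_2 = 2.4568 / 79.5556 = 0.031

0.031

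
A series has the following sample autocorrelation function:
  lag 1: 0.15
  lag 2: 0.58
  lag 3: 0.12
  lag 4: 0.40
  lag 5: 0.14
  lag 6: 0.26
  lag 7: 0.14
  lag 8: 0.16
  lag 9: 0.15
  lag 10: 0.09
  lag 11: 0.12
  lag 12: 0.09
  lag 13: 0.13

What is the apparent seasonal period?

The largest autocorrelation is r_2 = 0.58, with weaker echoes at lags 4 (0.40), 6 (0.26) and 8 (0.16); the remaining lags stay at or below 0.15.
The dominant spike at lag 2 indicates a seasonal period of 2.

2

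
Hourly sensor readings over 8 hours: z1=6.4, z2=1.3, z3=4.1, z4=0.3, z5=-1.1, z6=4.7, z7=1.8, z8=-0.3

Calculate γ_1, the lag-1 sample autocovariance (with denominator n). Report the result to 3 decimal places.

-1.398

Mean z̄ = (6.4 + 1.3 + 4.1 + 0.3 − 1.1 + 4.7 + 1.8 − 0.3)/8 = 2.1500
Σ_{t=1}^{7}(z_t−z̄)(z_{t+1}−z̄) = -11.1875
γ_1 = -11.1875 / 8 = -1.398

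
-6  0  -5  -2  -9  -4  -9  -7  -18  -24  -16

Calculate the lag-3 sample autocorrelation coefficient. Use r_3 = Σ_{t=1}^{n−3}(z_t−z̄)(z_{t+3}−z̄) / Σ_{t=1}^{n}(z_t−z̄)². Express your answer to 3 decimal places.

Mean z̄ = (-6 + 0 − 5 − 2 − 9 − 4 − 9 − 7 − 18 − 24 − 16)/11 = -9.0909
Numerator Σ_{t=1}^{8}(z_t−z̄)(z_{t+3}−z̄) = -16.7521
Denominator Σ(z_t−z̄)² = 538.9091
r_3 = -16.7521 / 538.9091 = -0.031

-0.031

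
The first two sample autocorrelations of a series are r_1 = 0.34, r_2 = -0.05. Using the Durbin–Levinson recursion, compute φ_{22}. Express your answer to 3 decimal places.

φ_{22} = (r_2 − r_1²) / (1 − r_1²)
r_1² = (0.34)² = 0.1156
Numerator = -0.05 − 0.1156 = -0.1656; denominator = 1 − 0.1156 = 0.8844
φ_{22} = -0.1656 / 0.8844 = -0.187

-0.187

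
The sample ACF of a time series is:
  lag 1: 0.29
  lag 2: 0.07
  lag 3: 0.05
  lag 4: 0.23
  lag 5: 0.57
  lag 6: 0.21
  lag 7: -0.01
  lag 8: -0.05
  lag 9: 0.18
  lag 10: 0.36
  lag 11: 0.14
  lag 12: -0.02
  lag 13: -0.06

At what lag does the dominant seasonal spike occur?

The largest autocorrelation is r_5 = 0.57, with a weaker echo at lag 10 (0.36); the remaining lags stay at or below 0.29. The elevated value at lag 1 (0.29), dropping to 0.07 at lag 2, reflects decaying short-term dependence rather than seasonality.
The dominant spike at lag 5 indicates a seasonal period of 5.

5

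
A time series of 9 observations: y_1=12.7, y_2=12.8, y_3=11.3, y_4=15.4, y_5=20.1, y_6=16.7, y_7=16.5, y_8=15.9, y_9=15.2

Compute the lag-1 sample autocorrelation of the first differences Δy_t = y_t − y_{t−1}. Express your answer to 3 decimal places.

First differences Δy: 0.1, -1.5, 4.1, 4.7, -3.4, -0.2, -0.6, -0.7
Mean of differences = 0.3125
Numerator Σ(Δy_t−Δȳ)(Δy_{t+1}−Δȳ) = -2.8564
Denominator Σ(Δy_t−Δȳ)² = 52.8288
r_1(Δy) = -2.8564 / 52.8288 = -0.054

-0.054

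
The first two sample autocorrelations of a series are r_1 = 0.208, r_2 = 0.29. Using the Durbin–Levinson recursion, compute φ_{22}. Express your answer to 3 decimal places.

0.258

φ_{22} = (r_2 − r_1²) / (1 − r_1²)
r_1² = (0.208)² = 0.043264
Numerator = 0.29 − 0.0433 = 0.2467; denominator = 1 − 0.0433 = 0.9567
φ_{22} = 0.2467 / 0.9567 = 0.258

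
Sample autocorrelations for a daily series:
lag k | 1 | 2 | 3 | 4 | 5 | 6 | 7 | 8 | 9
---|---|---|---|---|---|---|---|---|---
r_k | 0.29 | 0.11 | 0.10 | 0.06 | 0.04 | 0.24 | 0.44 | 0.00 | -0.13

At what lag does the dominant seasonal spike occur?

7

The largest autocorrelation is r_7 = 0.44; the remaining lags stay at or below 0.29. The elevated value at lag 1 (0.29), dropping to 0.11 at lag 2, reflects decaying short-term dependence rather than seasonality.
The dominant spike at lag 7 indicates a seasonal period of 7.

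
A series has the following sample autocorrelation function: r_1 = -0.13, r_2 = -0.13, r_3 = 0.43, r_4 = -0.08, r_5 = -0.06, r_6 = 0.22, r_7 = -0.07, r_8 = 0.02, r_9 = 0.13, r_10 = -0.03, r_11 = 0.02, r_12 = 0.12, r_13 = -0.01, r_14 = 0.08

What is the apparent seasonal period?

3

The largest autocorrelation is r_3 = 0.43, with a weaker echo at lag 6 (0.22); the remaining lags stay at or below 0.13.
The dominant spike at lag 3 indicates a seasonal period of 3.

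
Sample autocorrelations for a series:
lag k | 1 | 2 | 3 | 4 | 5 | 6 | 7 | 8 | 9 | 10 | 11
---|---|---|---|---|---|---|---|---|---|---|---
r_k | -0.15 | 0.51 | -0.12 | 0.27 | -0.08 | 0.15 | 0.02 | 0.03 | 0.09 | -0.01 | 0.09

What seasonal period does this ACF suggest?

The largest autocorrelation is r_2 = 0.51, with weaker echoes at lags 4 (0.27) and 6 (0.15); the remaining lags stay at or below 0.09.
The dominant spike at lag 2 indicates a seasonal period of 2.

2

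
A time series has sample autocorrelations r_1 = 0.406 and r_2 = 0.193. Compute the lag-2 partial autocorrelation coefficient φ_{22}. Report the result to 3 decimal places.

0.034

φ_{22} = (r_2 − r_1²) / (1 − r_1²)
r_1² = (0.406)² = 0.164836
Numerator = 0.193 − 0.1648 = 0.0282; denominator = 1 − 0.1648 = 0.8352
φ_{22} = 0.0282 / 0.8352 = 0.034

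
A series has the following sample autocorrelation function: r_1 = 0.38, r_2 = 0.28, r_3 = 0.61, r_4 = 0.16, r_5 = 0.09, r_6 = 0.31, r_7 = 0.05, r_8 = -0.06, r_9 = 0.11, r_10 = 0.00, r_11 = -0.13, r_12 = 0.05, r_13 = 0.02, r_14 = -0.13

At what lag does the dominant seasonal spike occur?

3

The largest autocorrelation is r_3 = 0.61; the remaining lags stay at or below 0.38. The elevated value at lag 1 (0.38), dropping to 0.28 at lag 2, reflects decaying short-term dependence rather than seasonality.
The dominant spike at lag 3 indicates a seasonal period of 3.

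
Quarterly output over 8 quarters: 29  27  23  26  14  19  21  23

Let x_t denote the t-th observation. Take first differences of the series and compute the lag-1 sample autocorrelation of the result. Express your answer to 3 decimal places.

First differences Δx: -2, -4, 3, -12, 5, 2, 2
Mean of differences = -0.8571
Numerator Σ(Δx_t−Δx̄)(Δx_{t+1}−Δx̄) = -91.8776
Denominator Σ(Δx_t−Δx̄)² = 200.8571
r_1(Δx) = -91.8776 / 200.8571 = -0.457

-0.457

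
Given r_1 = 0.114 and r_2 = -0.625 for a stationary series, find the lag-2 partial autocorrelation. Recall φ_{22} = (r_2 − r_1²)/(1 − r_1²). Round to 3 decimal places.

-0.646

φ_{22} = (r_2 − r_1²) / (1 − r_1²)
r_1² = (0.114)² = 0.012996
Numerator = -0.625 − 0.0130 = -0.6380; denominator = 1 − 0.0130 = 0.9870
φ_{22} = -0.6380 / 0.9870 = -0.646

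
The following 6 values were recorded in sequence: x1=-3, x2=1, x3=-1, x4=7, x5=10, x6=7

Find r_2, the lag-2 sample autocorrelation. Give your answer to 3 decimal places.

0.026

Mean x̄ = (-3 + 1 − 1 + 7 + 10 + 7)/6 = 3.5000
Deviations from mean: -6.5000, -2.5000, -4.5000, 3.5000, 6.5000, 3.5000
Σ(x_t−x̄)(x_{t+2}−x̄) = (29.2500) + (-8.7500) + (-29.2500) + (12.2500) = 3.5000
Denominator Σ(x_t−x̄)² = 135.5000
r_2 = 3.5000 / 135.5000 = 0.026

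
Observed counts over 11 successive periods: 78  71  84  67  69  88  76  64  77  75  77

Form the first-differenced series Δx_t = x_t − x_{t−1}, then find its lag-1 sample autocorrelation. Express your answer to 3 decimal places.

-0.432

First differences Δx: -7, 13, -17, 2, 19, -12, -12, 13, -2, 2
Mean of differences = -0.1000
Numerator Σ(Δx_t−Δx̄)(Δx_{t+1}−Δx̄) = -577.6100
Denominator Σ(Δx_t−Δx̄)² = 1336.9000
r_1(Δx) = -577.6100 / 1336.9000 = -0.432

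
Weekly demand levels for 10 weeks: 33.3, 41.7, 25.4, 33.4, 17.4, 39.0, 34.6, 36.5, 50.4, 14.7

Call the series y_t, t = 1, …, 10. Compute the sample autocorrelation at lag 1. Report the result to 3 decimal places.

Mean ȳ = (33.3 + 41.7 + 25.4 + 33.4 + 17.4 + 39.0 + 34.6 + 36.5 + 50.4 + 14.7)/10 = 32.6400
Numerator Σ_{t=1}^{9}(y_t−ȳ)(y_{t+1}−ȳ) = -403.6556
Denominator Σ(y_t−ȳ)² = 1064.2240
r_1 = -403.6556 / 1064.2240 = -0.379

-0.379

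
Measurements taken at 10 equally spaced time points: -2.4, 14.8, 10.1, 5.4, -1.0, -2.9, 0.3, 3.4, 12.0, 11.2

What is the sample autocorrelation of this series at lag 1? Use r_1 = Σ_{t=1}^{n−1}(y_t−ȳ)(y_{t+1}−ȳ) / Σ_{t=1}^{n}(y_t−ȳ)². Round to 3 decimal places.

Mean ȳ = (-2.4 + 14.8 + 10.1 + 5.4 − 1.0 − 2.9 + 0.3 + 3.4 + 12.0 + 11.2)/10 = 5.0900
Numerator Σ_{t=1}^{9}(y_t−ȳ)(y_{t+1}−ȳ) = 101.1529
Denominator Σ(y_t−ȳ)² = 387.3890
r_1 = 101.1529 / 387.3890 = 0.261

0.261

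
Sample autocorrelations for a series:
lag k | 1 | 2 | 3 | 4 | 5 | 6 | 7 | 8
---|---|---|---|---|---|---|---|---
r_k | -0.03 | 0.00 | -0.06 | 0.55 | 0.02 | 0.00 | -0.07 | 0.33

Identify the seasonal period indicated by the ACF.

4

The largest autocorrelation is r_4 = 0.55, with a weaker echo at lag 8 (0.33); the remaining lags stay at or below 0.02.
The dominant spike at lag 4 indicates a seasonal period of 4.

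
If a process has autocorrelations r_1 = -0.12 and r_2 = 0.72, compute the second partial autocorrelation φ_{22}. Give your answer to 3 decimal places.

0.716

φ_{22} = (r_2 − r_1²) / (1 − r_1²)
r_1² = (-0.12)² = 0.0144
Numerator = 0.72 − 0.0144 = 0.7056; denominator = 1 − 0.0144 = 0.9856
φ_{22} = 0.7056 / 0.9856 = 0.716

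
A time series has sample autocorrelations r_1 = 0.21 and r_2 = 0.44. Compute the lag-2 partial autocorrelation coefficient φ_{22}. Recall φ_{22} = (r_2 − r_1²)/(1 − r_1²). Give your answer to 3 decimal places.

φ_{22} = (r_2 − r_1²) / (1 − r_1²)
r_1² = (0.21)² = 0.0441
Numerator = 0.44 − 0.0441 = 0.3959; denominator = 1 − 0.0441 = 0.9559
φ_{22} = 0.3959 / 0.9559 = 0.414

0.414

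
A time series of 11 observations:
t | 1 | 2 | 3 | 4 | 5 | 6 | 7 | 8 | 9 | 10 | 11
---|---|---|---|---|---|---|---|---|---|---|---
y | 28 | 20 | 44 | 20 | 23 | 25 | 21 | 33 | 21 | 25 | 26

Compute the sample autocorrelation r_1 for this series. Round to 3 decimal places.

Mean ȳ = (28 + 20 + 44 + 20 + 23 + 25 + 21 + 33 + 21 + 25 + 26)/11 = 26.0000
Numerator Σ_{t=1}^{10}(y_t−ȳ)(y_{t+1}−ȳ) = -267.0000
Denominator Σ(y_t−ȳ)² = 510.0000
r_1 = -267.0000 / 510.0000 = -0.524

-0.524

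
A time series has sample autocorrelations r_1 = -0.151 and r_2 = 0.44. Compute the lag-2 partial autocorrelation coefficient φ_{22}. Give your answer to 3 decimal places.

0.427

φ_{22} = (r_2 − r_1²) / (1 − r_1²)
r_1² = (-0.151)² = 0.022801
Numerator = 0.44 − 0.0228 = 0.4172; denominator = 1 − 0.0228 = 0.9772
φ_{22} = 0.4172 / 0.9772 = 0.427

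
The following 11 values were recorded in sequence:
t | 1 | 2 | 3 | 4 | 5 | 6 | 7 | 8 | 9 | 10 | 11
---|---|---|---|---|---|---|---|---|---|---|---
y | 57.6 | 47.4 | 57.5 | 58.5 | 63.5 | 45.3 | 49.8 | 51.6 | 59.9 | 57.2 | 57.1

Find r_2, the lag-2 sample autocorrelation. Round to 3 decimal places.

-0.208

Mean ȳ = (57.6 + 47.4 + 57.5 + 58.5 + 63.5 + 45.3 + 49.8 + 51.6 + 59.9 + 57.2 + 57.1)/11 = 55.0364
Numerator Σ_{t=1}^{9}(y_t−ȳ)(y_{t+2}−ȳ) = -66.7326
Denominator Σ(y_t−ȳ)² = 321.2055
r_2 = -66.7326 / 321.2055 = -0.208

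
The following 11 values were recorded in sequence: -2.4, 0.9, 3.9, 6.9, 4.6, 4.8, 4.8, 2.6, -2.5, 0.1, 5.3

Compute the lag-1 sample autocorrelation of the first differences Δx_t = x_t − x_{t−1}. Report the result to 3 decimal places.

First differences Δx: 3.3, 3.0, 3.0, -2.3, 0.2, 0.0, -2.2, -5.1, 2.6, 5.2
Mean of differences = 0.7700
Numerator Σ(Δx_t−Δx̄)(Δx_{t+1}−Δx̄) = 23.0431
Denominator Σ(Δx_t−Δx̄)² = 92.9410
r_1(Δx) = 23.0431 / 92.9410 = 0.248

0.248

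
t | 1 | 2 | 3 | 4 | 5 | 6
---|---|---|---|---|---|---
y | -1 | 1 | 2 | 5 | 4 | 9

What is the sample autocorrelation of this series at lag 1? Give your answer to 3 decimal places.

0.259

Mean ȳ = (-1 + 1 + 2 + 5 + 4 + 9)/6 = 3.3333
Deviations from mean: -4.3333, -2.3333, -1.3333, 1.6667, 0.6667, 5.6667
Numerator Σ_{t=1}^{5}(y_t−ȳ)(y_{t+1}−ȳ) = 15.8889
Denominator Σ(y_t−ȳ)² = 61.3333
r_1 = 15.8889 / 61.3333 = 0.259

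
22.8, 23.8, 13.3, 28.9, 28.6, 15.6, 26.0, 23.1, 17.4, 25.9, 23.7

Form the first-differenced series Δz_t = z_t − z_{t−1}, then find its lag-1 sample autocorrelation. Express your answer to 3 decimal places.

First differences Δz: 1.0, -10.5, 15.6, -0.3, -13.0, 10.4, -2.9, -5.7, 8.5, -2.2
Mean of differences = 0.0900
Numerator Σ(Δz_t−Δz̄)(Δz_{t+1}−Δz̄) = -391.2571
Denominator Σ(Δz_t−Δz̄)² = 749.7690
r_1(Δz) = -391.2571 / 749.7690 = -0.522

-0.522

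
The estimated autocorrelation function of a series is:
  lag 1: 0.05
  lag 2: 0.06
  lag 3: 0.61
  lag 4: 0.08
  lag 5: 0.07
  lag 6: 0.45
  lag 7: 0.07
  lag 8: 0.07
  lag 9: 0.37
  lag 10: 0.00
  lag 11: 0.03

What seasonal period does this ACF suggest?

The largest autocorrelation is r_3 = 0.61, with weaker echoes at lags 6 (0.45) and 9 (0.37); the remaining lags stay at or below 0.08.
The dominant spike at lag 3 indicates a seasonal period of 3.

3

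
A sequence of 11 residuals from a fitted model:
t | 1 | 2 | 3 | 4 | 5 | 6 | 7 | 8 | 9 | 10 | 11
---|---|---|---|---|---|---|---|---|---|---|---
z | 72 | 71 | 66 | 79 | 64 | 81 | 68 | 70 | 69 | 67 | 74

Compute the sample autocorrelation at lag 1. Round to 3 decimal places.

-0.701

Mean z̄ = (72 + 71 + 66 + 79 + 64 + 81 + 68 + 70 + 69 + 67 + 74)/11 = 71.0000
Numerator Σ_{t=1}^{10}(z_t−z̄)(z_{t+1}−z̄) = -195.0000
Denominator Σ(z_t−z̄)² = 278.0000
r_1 = -195.0000 / 278.0000 = -0.701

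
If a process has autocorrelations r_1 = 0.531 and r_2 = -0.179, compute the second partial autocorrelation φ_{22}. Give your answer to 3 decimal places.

-0.642

φ_{22} = (r_2 − r_1²) / (1 − r_1²)
r_1² = (0.531)² = 0.281961
Numerator = -0.179 − 0.2820 = -0.4610; denominator = 1 − 0.2820 = 0.7180
φ_{22} = -0.4610 / 0.7180 = -0.642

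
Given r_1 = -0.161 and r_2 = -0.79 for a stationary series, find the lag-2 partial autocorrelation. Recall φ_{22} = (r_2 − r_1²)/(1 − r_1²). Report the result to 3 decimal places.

φ_{22} = (r_2 − r_1²) / (1 − r_1²)
r_1² = (-0.161)² = 0.025921
Numerator = -0.79 − 0.0259 = -0.8159; denominator = 1 − 0.0259 = 0.9741
φ_{22} = -0.8159 / 0.9741 = -0.838

-0.838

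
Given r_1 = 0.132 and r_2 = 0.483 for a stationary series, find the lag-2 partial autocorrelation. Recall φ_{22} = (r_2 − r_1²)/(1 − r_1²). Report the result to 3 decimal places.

0.474

φ_{22} = (r_2 − r_1²) / (1 − r_1²)
r_1² = (0.132)² = 0.017424
Numerator = 0.483 − 0.0174 = 0.4656; denominator = 1 − 0.0174 = 0.9826
φ_{22} = 0.4656 / 0.9826 = 0.474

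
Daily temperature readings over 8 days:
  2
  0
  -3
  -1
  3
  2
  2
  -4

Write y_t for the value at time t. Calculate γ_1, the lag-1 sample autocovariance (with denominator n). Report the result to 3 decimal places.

Mean ȳ = (2 + 0 − 3 − 1 + 3 + 2 + 2 − 4)/8 = 0.1250
Σ_{t=1}^{7}(y_t−ȳ)(y_{t+1}−ȳ) = 1.6094
γ_1 = 1.6094 / 8 = 0.201

0.201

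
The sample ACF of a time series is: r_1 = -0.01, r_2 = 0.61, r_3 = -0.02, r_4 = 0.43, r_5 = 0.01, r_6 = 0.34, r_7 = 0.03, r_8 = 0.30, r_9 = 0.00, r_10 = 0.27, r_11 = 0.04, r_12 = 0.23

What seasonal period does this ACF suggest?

2

The largest autocorrelation is r_2 = 0.61, with weaker echoes at lags 4 (0.43), 6 (0.34), 8 (0.30), 10 (0.27) and 12 (0.23); the remaining lags stay at or below 0.04.
The dominant spike at lag 2 indicates a seasonal period of 2.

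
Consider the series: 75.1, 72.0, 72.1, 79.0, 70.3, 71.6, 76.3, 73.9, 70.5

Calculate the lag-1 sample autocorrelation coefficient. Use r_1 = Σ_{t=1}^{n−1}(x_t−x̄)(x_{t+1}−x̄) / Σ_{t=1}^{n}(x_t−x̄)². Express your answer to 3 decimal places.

Mean x̄ = (75.1 + 72.0 + 72.1 + 79.0 + 70.3 + 71.6 + 76.3 + 73.9 + 70.5)/9 = 73.4222
Numerator Σ_{t=1}^{8}(x_t−x̄)(x_{t+1}−x̄) = -24.8716
Denominator Σ(x_t−x̄)² = 67.8156
r_1 = -24.8716 / 67.8156 = -0.367

-0.367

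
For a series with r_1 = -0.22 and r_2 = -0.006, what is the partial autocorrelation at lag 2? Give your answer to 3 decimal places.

φ_{22} = (r_2 − r_1²) / (1 − r_1²)
r_1² = (-0.22)² = 0.0484
Numerator = -0.006 − 0.0484 = -0.0544; denominator = 1 − 0.0484 = 0.9516
φ_{22} = -0.0544 / 0.9516 = -0.057

-0.057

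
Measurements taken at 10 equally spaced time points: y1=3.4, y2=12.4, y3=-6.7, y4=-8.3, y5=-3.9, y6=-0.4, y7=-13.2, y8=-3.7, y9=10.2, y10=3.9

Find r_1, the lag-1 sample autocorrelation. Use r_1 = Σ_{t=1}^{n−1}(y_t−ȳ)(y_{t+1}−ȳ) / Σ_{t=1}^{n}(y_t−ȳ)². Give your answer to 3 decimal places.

Mean ȳ = (3.4 + 12.4 − 6.7 − 8.3 − 3.9 − 0.4 − 13.2 − 3.7 + 10.2 + 3.9)/10 = -0.6300
Numerator Σ_{t=1}^{9}(y_t−ȳ)(y_{t+1}−ȳ) = 95.8151
Denominator Σ(y_t−ȳ)² = 597.6810
r_1 = 95.8151 / 597.6810 = 0.160

0.160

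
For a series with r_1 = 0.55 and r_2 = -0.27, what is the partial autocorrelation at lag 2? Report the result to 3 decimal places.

φ_{22} = (r_2 − r_1²) / (1 − r_1²)
r_1² = (0.55)² = 0.3025
Numerator = -0.27 − 0.3025 = -0.5725; denominator = 1 − 0.3025 = 0.6975
φ_{22} = -0.5725 / 0.6975 = -0.821

-0.821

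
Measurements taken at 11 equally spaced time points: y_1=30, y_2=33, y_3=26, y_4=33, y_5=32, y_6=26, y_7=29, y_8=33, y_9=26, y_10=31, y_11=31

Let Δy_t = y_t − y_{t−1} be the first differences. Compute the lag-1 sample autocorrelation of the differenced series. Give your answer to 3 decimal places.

-0.576

First differences Δy: 3, -7, 7, -1, -6, 3, 4, -7, 5, 0
Mean of differences = 0.1000
Numerator Σ(Δy_t−Δȳ)(Δy_{t+1}−Δȳ) = -139.8100
Denominator Σ(Δy_t−Δȳ)² = 242.9000
r_1(Δy) = -139.8100 / 242.9000 = -0.576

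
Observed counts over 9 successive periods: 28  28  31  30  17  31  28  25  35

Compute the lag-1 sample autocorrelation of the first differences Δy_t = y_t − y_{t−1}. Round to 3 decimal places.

-0.479

First differences Δy: 0, 3, -1, -13, 14, -3, -3, 10
Mean of differences = 0.8750
Numerator Σ(Δy_t−Δȳ)(Δy_{t+1}−Δȳ) = -233.1406
Denominator Σ(Δy_t−Δȳ)² = 486.8750
r_1(Δy) = -233.1406 / 486.8750 = -0.479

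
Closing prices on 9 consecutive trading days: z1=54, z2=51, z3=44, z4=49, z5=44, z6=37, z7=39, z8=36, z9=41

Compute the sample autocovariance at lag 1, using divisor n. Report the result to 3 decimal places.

Mean z̄ = (54 + 51 + 44 + 49 + 44 + 37 + 39 + 36 + 41)/9 = 43.8889
Σ_{t=1}^{8}(z_t−z̄)(z_{t+1}−z̄) = 168.0988
γ_1 = 168.0988 / 9 = 18.678

18.678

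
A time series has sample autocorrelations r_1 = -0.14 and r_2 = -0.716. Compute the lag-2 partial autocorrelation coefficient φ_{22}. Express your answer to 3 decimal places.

-0.750

φ_{22} = (r_2 − r_1²) / (1 − r_1²)
r_1² = (-0.14)² = 0.0196
Numerator = -0.716 − 0.0196 = -0.7356; denominator = 1 − 0.0196 = 0.9804
φ_{22} = -0.7356 / 0.9804 = -0.750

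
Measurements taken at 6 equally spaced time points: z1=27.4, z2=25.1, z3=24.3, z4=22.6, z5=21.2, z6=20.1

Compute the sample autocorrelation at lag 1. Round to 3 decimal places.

0.462

Mean z̄ = (27.4 + 25.1 + 24.3 + 22.6 + 21.2 + 20.1)/6 = 23.4500
Deviations from mean: 3.9500, 1.6500, 0.8500, -0.8500, -2.2500, -3.3500
Numerator Σ_{t=1}^{5}(z_t−z̄)(z_{t+1}−z̄) = 16.6475
Denominator Σ(z_t−z̄)² = 36.0550
r_1 = 16.6475 / 36.0550 = 0.462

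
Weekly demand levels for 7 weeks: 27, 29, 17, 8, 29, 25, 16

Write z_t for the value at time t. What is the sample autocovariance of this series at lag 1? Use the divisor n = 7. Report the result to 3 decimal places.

Mean z̄ = (27 + 29 + 17 + 8 + 29 + 25 + 16)/7 = 21.5714
Σ_{t=1}^{6}(z_t−z̄)(z_{t+1}−z̄) = -26.0408
γ_1 = -26.0408 / 7 = -3.720

-3.720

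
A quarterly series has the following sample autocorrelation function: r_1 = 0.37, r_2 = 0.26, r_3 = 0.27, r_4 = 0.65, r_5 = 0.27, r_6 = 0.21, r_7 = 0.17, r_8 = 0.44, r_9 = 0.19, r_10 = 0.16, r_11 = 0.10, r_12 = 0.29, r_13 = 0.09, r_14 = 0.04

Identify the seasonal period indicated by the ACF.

The largest autocorrelation is r_4 = 0.65, with a weaker echo at lag 8 (0.44); the remaining lags stay at or below 0.37. The elevated value at lag 1 (0.37), dropping to 0.26 at lag 2, reflects decaying short-term dependence rather than seasonality.
The dominant spike at lag 4 indicates a seasonal period of 4.

4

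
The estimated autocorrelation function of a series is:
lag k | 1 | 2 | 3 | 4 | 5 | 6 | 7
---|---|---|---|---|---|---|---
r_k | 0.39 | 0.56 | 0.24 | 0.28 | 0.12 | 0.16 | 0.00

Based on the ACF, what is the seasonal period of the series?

The largest autocorrelation is r_2 = 0.56; the remaining lags stay at or below 0.39.
The dominant spike at lag 2 indicates a seasonal period of 2.

2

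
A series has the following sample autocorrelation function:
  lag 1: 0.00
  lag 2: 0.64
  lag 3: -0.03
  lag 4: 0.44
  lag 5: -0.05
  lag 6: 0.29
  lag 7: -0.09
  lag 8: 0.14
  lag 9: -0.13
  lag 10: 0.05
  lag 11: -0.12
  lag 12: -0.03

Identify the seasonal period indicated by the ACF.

The largest autocorrelation is r_2 = 0.64, with weaker echoes at lags 4 (0.44) and 6 (0.29); the remaining lags stay at or below 0.14.
The dominant spike at lag 2 indicates a seasonal period of 2.

2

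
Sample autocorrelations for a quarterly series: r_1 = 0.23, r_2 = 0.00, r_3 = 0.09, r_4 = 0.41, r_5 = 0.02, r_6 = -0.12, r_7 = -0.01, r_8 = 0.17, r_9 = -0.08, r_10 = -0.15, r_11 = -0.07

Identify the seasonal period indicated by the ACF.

4

The largest autocorrelation is r_4 = 0.41; the remaining lags stay at or below 0.23. The elevated value at lag 1 (0.23), dropping to 0.00 at lag 2, reflects decaying short-term dependence rather than seasonality.
The dominant spike at lag 4 indicates a seasonal period of 4.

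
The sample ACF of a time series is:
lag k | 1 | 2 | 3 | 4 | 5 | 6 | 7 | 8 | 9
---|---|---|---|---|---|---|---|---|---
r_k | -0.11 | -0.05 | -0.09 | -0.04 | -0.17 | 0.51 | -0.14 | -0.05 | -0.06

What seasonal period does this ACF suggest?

6

The largest autocorrelation is r_6 = 0.51; the remaining lags stay at or below -0.04.
The dominant spike at lag 6 indicates a seasonal period of 6.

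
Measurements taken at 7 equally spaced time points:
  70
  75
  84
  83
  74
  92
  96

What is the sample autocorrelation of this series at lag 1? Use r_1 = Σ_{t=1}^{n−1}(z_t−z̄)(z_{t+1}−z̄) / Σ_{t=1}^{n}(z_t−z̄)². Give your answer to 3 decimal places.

Mean z̄ = (70 + 75 + 84 + 83 + 74 + 92 + 96)/7 = 82.0000
Deviations from mean: -12.0000, -7.0000, 2.0000, 1.0000, -8.0000, 10.0000, 14.0000
Numerator Σ_{t=1}^{6}(z_t−z̄)(z_{t+1}−z̄) = 124.0000
Denominator Σ(z_t−z̄)² = 558.0000
r_1 = 124.0000 / 558.0000 = 0.222

0.222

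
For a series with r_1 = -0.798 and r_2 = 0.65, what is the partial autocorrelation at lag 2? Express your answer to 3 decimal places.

0.036

φ_{22} = (r_2 − r_1²) / (1 − r_1²)
r_1² = (-0.798)² = 0.636804
Numerator = 0.65 − 0.6368 = 0.0132; denominator = 1 − 0.6368 = 0.3632
φ_{22} = 0.0132 / 0.3632 = 0.036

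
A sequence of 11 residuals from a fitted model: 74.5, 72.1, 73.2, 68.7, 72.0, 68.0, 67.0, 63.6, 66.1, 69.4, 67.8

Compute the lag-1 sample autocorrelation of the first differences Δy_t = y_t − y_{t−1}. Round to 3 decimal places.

-0.440

First differences Δy: -2.4, 1.1, -4.5, 3.3, -4.0, -1.0, -3.4, 2.5, 3.3, -1.6
Mean of differences = -0.6700
Numerator Σ(Δy_t−Δȳ)(Δy_{t+1}−Δȳ) = -36.0279
Denominator Σ(Δy_t−Δȳ)² = 81.8810
r_1(Δy) = -36.0279 / 81.8810 = -0.440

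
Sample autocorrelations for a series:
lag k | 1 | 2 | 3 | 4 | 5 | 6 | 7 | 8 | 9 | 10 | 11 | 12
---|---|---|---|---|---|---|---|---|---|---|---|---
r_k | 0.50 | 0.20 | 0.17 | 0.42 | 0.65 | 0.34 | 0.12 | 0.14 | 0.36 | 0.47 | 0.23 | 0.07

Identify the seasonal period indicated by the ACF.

5

The largest autocorrelation is r_5 = 0.65; the remaining lags stay at or below 0.50. The elevated value at lag 1 (0.50), dropping to 0.20 at lag 2, reflects decaying short-term dependence rather than seasonality.
The dominant spike at lag 5 indicates a seasonal period of 5.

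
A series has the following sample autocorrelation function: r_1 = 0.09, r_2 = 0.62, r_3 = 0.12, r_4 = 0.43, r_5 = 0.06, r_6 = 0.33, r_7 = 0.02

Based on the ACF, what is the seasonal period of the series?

The largest autocorrelation is r_2 = 0.62, with weaker echoes at lags 4 (0.43) and 6 (0.33); the remaining lags stay at or below 0.12.
The dominant spike at lag 2 indicates a seasonal period of 2.

2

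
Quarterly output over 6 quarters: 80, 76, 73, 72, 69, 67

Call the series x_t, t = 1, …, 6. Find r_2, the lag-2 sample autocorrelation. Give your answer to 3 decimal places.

0.025

Mean x̄ = (80 + 76 + 73 + 72 + 69 + 67)/6 = 72.8333
Deviations from mean: 7.1667, 3.1667, 0.1667, -0.8333, -3.8333, -5.8333
Numerator Σ_{t=1}^{4}(x_t−x̄)(x_{t+2}−x̄) = 2.7778
Denominator Σ(x_t−x̄)² = 110.8333
r_2 = 2.7778 / 110.8333 = 0.025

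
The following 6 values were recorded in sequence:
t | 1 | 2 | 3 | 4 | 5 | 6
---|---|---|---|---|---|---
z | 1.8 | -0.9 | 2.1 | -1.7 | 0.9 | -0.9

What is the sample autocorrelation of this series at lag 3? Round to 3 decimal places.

Mean z̄ = (1.8 − 0.9 + 2.1 − 1.7 + 0.9 − 0.9)/6 = 0.2167
Deviations from mean: 1.5833, -1.1167, 1.8833, -1.9167, 0.6833, -1.1167
Σ(z_t−z̄)(z_{t+3}−z̄) = (-3.0347) + (-0.7631) + (-2.1031) = -5.9008
Denominator Σ(z_t−z̄)² = 12.6883
r_3 = -5.9008 / 12.6883 = -0.465

-0.465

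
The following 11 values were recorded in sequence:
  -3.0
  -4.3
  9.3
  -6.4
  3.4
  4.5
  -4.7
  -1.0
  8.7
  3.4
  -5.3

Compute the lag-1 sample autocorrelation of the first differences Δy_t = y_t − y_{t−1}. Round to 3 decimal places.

First differences Δy: -1.3, 13.6, -15.7, 9.8, 1.1, -9.2, 3.7, 9.7, -5.3, -8.7
Mean of differences = -0.2300
Numerator Σ(Δy_t−Δȳ)(Δy_{t+1}−Δȳ) = -386.1319
Denominator Σ(Δy_t−Δȳ)² = 826.0610
r_1(Δy) = -386.1319 / 826.0610 = -0.467

-0.467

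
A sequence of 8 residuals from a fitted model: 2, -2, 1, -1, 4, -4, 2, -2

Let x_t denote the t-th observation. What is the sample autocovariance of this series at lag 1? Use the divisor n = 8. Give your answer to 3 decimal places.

-4.875

Mean x̄ = (2 − 2 + 1 − 1 + 4 − 4 + 2 − 2)/8 = 0.0000
Deviations: 2.0000, -2.0000, 1.0000, -1.0000, 4.0000, -4.0000, 2.0000, -2.0000
Σ_{t=1}^{7}(x_t−x̄)(x_{t+1}−x̄) = -39.0000
γ_1 = -39.0000 / 8 = -4.875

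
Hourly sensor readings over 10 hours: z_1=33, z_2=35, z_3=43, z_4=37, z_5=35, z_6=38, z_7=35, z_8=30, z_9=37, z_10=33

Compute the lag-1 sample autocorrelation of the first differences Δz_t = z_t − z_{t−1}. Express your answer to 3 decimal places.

-0.384

First differences Δz: 2, 8, -6, -2, 3, -3, -5, 7, -4
Mean of differences = 0.0000
Numerator Σ(Δz_t−Δz̄)(Δz_{t+1}−Δz̄) = -83.0000
Denominator Σ(Δz_t−Δz̄)² = 216.0000
r_1(Δz) = -83.0000 / 216.0000 = -0.384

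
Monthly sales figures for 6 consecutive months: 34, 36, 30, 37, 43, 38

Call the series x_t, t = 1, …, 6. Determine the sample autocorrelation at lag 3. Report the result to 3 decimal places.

-0.154

Mean x̄ = (34 + 36 + 30 + 37 + 43 + 38)/6 = 36.3333
Σ(x_t−x̄)(x_{t+3}−x̄) = (-1.5556) + (-2.2222) + (-10.5556) = -14.3333
Denominator Σ(x_t−x̄)² = 93.3333
r_3 = -14.3333 / 93.3333 = -0.154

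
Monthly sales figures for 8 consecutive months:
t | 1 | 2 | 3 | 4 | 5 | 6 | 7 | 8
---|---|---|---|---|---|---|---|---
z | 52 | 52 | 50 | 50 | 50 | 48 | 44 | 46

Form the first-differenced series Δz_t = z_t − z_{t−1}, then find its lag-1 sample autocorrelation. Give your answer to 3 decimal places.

-0.332

First differences Δz: 0, -2, 0, 0, -2, -4, 2
Mean of differences = -0.8571
Numerator Σ(Δz_t−Δz̄)(Δz_{t+1}−Δz̄) = -7.5918
Denominator Σ(Δz_t−Δz̄)² = 22.8571
r_1(Δz) = -7.5918 / 22.8571 = -0.332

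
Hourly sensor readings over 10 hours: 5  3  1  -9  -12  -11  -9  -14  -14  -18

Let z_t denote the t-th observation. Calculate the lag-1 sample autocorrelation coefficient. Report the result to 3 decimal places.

0.622

Mean z̄ = (5 + 3 + 1 − 9 − 12 − 11 − 9 − 14 − 14 − 18)/10 = -7.8000
Numerator Σ_{t=1}^{9}(z_t−z̄)(z_{t+1}−z̄) = 354.1600
Denominator Σ(z_t−z̄)² = 569.6000
r_1 = 354.1600 / 569.6000 = 0.622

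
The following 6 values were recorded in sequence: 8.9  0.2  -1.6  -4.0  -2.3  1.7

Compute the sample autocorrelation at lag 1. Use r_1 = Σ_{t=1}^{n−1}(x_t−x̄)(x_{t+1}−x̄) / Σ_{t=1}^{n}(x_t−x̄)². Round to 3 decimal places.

Mean x̄ = (8.9 + 0.2 − 1.6 − 4.0 − 2.3 + 1.7)/6 = 0.4833
Deviations from mean: 8.4167, -0.2833, -2.0833, -4.4833, -2.7833, 1.2167
Numerator Σ_{t=1}^{5}(x_t−x̄)(x_{t+1}−x̄) = 16.6381
Denominator Σ(x_t−x̄)² = 104.5883
r_1 = 16.6381 / 104.5883 = 0.159

0.159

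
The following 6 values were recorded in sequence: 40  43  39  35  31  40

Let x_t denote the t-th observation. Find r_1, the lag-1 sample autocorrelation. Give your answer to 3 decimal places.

0.207

Mean x̄ = (40 + 43 + 39 + 35 + 31 + 40)/6 = 38.0000
Deviations from mean: 2.0000, 5.0000, 1.0000, -3.0000, -7.0000, 2.0000
Numerator Σ_{t=1}^{5}(x_t−x̄)(x_{t+1}−x̄) = 19.0000
Denominator Σ(x_t−x̄)² = 92.0000
r_1 = 19.0000 / 92.0000 = 0.207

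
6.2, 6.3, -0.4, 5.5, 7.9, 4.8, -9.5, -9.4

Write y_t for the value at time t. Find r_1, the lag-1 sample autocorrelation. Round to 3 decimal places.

0.383

Mean ȳ = (6.2 + 6.3 − 0.4 + 5.5 + 7.9 + 4.8 − 9.5 − 9.4)/8 = 1.4250
Σ(y_t−ȳ)(y_{t+1}−ȳ) = (23.2781) + (-8.8969) + (-7.4369) + (26.3856) + (21.8531) + (-36.8719) + (118.2631) = 136.5744
Denominator Σ(y_t−ȳ)² = 356.3550
r_1 = 136.5744 / 356.3550 = 0.383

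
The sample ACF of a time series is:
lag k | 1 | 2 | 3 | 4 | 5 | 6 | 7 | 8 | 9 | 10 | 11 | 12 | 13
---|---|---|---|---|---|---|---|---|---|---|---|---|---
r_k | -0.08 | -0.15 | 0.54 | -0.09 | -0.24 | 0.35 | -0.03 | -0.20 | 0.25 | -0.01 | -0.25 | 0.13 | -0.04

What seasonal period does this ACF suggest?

3

The largest autocorrelation is r_3 = 0.54, with weaker echoes at lags 6 (0.35) and 9 (0.25); the remaining lags stay at or below 0.13.
The dominant spike at lag 3 indicates a seasonal period of 3.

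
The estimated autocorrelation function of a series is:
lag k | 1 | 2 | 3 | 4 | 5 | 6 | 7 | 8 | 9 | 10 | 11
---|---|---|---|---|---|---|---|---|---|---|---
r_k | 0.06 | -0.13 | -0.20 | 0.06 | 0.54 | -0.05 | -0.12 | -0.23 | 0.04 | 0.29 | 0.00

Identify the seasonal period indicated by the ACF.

5

The largest autocorrelation is r_5 = 0.54, with a weaker echo at lag 10 (0.29); the remaining lags stay at or below 0.06.
The dominant spike at lag 5 indicates a seasonal period of 5.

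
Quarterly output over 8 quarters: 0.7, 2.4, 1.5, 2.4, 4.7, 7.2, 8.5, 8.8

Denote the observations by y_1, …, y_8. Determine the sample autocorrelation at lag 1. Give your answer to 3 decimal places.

0.658

Mean ȳ = (0.7 + 2.4 + 1.5 + 2.4 + 4.7 + 7.2 + 8.5 + 8.8)/8 = 4.5250
Deviations from mean: -3.8250, -2.1250, -3.0250, -2.1250, 0.1750, 2.6750, 3.9750, 4.2750
Σ(y_t−ȳ)(y_{t+1}−ȳ) = (8.1281) + (6.4281) + (6.4281) + (-0.3719) + (0.4681) + (10.6331) + (16.9931) = 48.7069
Denominator Σ(y_t−ȳ)² = 74.0750
r_1 = 48.7069 / 74.0750 = 0.658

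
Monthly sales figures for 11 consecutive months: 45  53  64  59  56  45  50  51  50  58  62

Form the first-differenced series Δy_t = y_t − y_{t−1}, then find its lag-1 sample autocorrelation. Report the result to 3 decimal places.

First differences Δy: 8, 11, -5, -3, -11, 5, 1, -1, 8, 4
Mean of differences = 1.7000
Numerator Σ(Δy_t−Δȳ)(Δy_{t+1}−Δȳ) = 42.6100
Denominator Σ(Δy_t−Δȳ)² = 418.1000
r_1(Δy) = 42.6100 / 418.1000 = 0.102

0.102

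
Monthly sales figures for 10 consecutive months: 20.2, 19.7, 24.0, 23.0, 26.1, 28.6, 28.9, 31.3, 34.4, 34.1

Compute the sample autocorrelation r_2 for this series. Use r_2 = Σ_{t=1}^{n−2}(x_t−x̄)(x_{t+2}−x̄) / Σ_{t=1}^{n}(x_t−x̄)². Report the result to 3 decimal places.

Mean x̄ = (20.2 + 19.7 + 24.0 + 23.0 + 26.1 + 28.6 + 28.9 + 31.3 + 34.4 + 34.1)/10 = 27.0300
Numerator Σ_{t=1}^{8}(x_t−x̄)(x_{t+2}−x̄) = 95.6612
Denominator Σ(x_t−x̄)² = 255.1610
r_2 = 95.6612 / 255.1610 = 0.375

0.375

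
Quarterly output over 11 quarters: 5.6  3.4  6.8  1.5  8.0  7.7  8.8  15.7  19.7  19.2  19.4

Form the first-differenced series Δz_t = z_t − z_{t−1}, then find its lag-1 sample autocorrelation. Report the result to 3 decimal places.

-0.398

First differences Δz: -2.2, 3.4, -5.3, 6.5, -0.3, 1.1, 6.9, 4.0, -0.5, 0.2
Mean of differences = 1.3800
Numerator Σ(Δz_t−Δz̄)(Δz_{t+1}−Δz̄) = -52.8484
Denominator Σ(Δz_t−Δz̄)² = 132.8960
r_1(Δz) = -52.8484 / 132.8960 = -0.398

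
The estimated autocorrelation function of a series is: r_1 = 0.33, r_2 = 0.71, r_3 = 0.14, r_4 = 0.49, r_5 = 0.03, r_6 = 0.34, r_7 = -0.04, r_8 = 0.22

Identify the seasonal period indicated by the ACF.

The largest autocorrelation is r_2 = 0.71, with weaker echoes at lags 4 (0.49) and 6 (0.34); the remaining lags stay at or below 0.33.
The dominant spike at lag 2 indicates a seasonal period of 2.

2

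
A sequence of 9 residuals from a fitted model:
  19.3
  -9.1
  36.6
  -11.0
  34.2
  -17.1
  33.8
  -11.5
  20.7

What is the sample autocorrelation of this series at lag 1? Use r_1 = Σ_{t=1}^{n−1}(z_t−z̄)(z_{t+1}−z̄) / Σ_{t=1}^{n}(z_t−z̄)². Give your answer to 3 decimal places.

Mean z̄ = (19.3 − 9.1 + 36.6 − 11.0 + 34.2 − 17.1 + 33.8 − 11.5 + 20.7)/9 = 10.6556
Numerator Σ_{t=1}^{8}(z_t−z̄)(z_{t+1}−z̄) = -3786.2264
Denominator Σ(z_t−z̄)² = 4059.2222
r_1 = -3786.2264 / 4059.2222 = -0.933

-0.933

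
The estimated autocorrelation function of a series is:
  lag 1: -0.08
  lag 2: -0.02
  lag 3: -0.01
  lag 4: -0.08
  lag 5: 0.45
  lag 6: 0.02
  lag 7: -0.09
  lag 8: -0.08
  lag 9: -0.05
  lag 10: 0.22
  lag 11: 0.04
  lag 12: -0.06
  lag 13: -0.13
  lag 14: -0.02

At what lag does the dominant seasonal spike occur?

The largest autocorrelation is r_5 = 0.45, with a weaker echo at lag 10 (0.22); the remaining lags stay at or below 0.04.
The dominant spike at lag 5 indicates a seasonal period of 5.

5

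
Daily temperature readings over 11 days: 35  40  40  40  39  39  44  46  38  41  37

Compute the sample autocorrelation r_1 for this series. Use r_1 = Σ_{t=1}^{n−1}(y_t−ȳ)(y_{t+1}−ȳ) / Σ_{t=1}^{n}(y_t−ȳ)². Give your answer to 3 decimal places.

Mean ȳ = (35 + 40 + 40 + 40 + 39 + 39 + 44 + 46 + 38 + 41 + 37)/11 = 39.9091
Numerator Σ_{t=1}^{10}(y_t−ȳ)(y_{t+1}−ȳ) = 4.6281
Denominator Σ(y_t−ȳ)² = 92.9091
r_1 = 4.6281 / 92.9091 = 0.050

0.050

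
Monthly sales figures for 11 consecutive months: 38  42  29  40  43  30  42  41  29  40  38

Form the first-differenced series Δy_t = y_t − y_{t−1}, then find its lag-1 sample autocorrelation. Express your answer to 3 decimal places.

-0.569

First differences Δy: 4, -13, 11, 3, -13, 12, -1, -12, 11, -2
Mean of differences = 0.0000
Numerator Σ(Δy_t−Δȳ)(Δy_{t+1}−Δȳ) = -511.0000
Denominator Σ(Δy_t−Δȳ)² = 898.0000
r_1(Δy) = -511.0000 / 898.0000 = -0.569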